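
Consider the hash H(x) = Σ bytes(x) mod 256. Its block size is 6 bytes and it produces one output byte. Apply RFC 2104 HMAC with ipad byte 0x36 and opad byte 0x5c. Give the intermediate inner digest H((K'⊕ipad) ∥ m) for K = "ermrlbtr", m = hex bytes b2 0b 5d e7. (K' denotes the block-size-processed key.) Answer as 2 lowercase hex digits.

6b

Key "ermrlbtr" = 65 72 6d 72 6c 62 74 72 is 8 bytes > B = 6, so hash it first: H(key) = 6a, then zero-pad to 6 bytes: K' = 6a 00 00 00 00 00.
K' ⊕ ipad = 5c 36 36 36 36 36.
Inner input = 5c 36 36 36 36 36 ∥ b2 0b 5d e7.
Inner hash: sum = 92+54+54+54+54+54+178+11+93+231 = 875; mod 256 = 107 → 6b.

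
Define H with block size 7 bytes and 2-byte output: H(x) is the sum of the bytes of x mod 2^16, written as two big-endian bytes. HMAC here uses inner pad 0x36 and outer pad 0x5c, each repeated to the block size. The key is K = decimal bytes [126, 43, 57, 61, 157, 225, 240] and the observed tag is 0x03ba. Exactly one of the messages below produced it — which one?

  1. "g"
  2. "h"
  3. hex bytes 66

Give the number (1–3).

1

Key decimal bytes [126, 43, 57, 61, 157, 225, 240] = 7e 2b 39 3d 9d e1 f0 is exactly B = 7 bytes: K' = 7e 2b 39 3d 9d e1 f0.
K' ⊕ ipad = 48 1d 0f 0b ab d7 c6; K' ⊕ opad = 22 77 65 61 c1 bd ac.
m1: inner = H(48 1d 0f 0b ab d7 c6 67) = 03 2e; tag = H(22 77 65 61 c1 bd ac 03 2e) = 03ba ← matches
m2: inner = H(48 1d 0f 0b ab d7 c6 68) = 03 2f; tag = H(22 77 65 61 c1 bd ac 03 2f) = 03bb
m3: inner = H(48 1d 0f 0b ab d7 c6 66) = 03 2d; tag = H(22 77 65 61 c1 bd ac 03 2d) = 03b9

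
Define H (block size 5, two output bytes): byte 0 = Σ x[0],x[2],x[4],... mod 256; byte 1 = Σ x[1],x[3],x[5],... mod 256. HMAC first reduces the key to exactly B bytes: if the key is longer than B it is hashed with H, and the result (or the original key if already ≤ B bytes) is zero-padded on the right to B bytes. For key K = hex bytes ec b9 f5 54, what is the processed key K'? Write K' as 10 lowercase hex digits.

ecb9f55400

Key hex bytes ec b9 f5 54 is 4 bytes ≤ B = 5; zero-pad to 5 bytes: K' = ec b9 f5 54 00.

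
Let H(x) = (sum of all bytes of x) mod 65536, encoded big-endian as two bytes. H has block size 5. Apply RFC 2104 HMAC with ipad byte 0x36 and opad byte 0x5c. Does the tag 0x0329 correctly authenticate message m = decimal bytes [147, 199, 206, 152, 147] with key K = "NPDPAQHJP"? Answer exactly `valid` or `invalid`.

valid

Key "NPDPAQHJP" = 4e 50 44 50 41 51 48 4a 50 is 9 bytes > B = 5, so hash it first: H(key) = 02 a6, then zero-pad to 5 bytes: K' = 02 a6 00 00 00.
K' ⊕ ipad = 34 90 36 36 36; K' ⊕ opad = 5e fa 5c 5c 5c.
Inner hash: sum = 52+144+54+54+54+147+199+206+152+147 = 1209 → 04 b9.
Outer hash (recomputed tag): sum = 94+250+92+92+92+4+185 = 809 → 03 29.
Recomputed tag = 0329; claimed = 0329 → match.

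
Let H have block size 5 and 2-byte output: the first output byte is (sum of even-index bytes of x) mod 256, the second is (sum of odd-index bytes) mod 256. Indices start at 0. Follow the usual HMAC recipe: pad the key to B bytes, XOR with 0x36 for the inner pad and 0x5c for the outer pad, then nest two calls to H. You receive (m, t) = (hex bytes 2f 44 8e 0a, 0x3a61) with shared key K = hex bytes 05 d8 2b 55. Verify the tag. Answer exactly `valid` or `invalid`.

valid

Key hex bytes 05 d8 2b 55 is 4 bytes ≤ B = 5; zero-pad to 5 bytes: K' = 05 d8 2b 55 00.
K' ⊕ ipad = 33 ee 1d 63 36; K' ⊕ opad = 59 84 77 09 5c.
Inner hash: even-index sum = 212 mod 256 = 212; odd-index sum = 526 mod 256 = 14 → d4 0e.
Outer hash (recomputed tag): even-index sum = 314 mod 256 = 58; odd-index sum = 353 mod 256 = 97 → 3a 61.
Recomputed tag = 3a61; claimed = 3a61 → match.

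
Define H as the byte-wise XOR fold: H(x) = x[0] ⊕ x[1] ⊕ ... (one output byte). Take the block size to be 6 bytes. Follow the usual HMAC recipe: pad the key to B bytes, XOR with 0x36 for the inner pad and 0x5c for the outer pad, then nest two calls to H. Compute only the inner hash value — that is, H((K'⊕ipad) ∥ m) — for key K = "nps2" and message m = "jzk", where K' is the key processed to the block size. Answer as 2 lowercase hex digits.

Key "nps2" = 6e 70 73 32 is 4 bytes ≤ B = 6; zero-pad to 6 bytes: K' = 6e 70 73 32 00 00.
K' ⊕ ipad = 58 46 45 04 36 36.
Inner input = 58 46 45 04 36 36 ∥ 6a 7a 6b.
Inner hash: XOR 58⊕46⊕45⊕04⊕36⊕36⊕6a⊕7a⊕6b = 24.

24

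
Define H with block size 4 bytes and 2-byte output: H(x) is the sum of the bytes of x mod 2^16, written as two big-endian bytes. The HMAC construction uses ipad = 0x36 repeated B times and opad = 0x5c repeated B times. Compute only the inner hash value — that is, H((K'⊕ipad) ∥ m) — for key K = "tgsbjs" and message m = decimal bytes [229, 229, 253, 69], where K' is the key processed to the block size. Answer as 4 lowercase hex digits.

Key "tgsbjs" = 74 67 73 62 6a 73 is 6 bytes > B = 4, so hash it first: H(key) = 02 8d, then zero-pad to 4 bytes: K' = 02 8d 00 00.
K' ⊕ ipad = 34 bb 36 36.
Inner input = 34 bb 36 36 ∥ e5 e5 fd 45.
Inner hash: sum = 52+187+54+54+229+229+253+69 = 1127 → 04 67.

0467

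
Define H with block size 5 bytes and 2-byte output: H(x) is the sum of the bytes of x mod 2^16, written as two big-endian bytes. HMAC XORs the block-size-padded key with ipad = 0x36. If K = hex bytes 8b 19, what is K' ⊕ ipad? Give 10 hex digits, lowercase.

Key hex bytes 8b 19 is 2 bytes ≤ B = 5; zero-pad to 5 bytes: K' = 8b 19 00 00 00.
XOR each byte with 0x36: 8b⊕36=bd, 19⊕36=2f, 00⊕36=36, 00⊕36=36, 00⊕36=36.

bd2f363636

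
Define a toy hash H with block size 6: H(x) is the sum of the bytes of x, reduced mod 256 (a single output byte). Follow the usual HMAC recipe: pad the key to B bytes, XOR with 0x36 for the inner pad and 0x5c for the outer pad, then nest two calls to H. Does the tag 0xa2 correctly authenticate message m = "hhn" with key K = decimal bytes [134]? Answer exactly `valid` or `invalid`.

valid

Key decimal bytes [134] = 86 is 1 byte ≤ B = 6; zero-pad to 6 bytes: K' = 86 00 00 00 00 00.
K' ⊕ ipad = b0 36 36 36 36 36; K' ⊕ opad = da 5c 5c 5c 5c 5c.
Inner hash: sum = 176+54+54+54+54+54+104+104+110 = 764; mod 256 = 252 → fc.
Outer hash (recomputed tag): sum = 218+92+92+92+92+92+252 = 930; mod 256 = 162 → a2.
Recomputed tag = a2; claimed = a2 → match.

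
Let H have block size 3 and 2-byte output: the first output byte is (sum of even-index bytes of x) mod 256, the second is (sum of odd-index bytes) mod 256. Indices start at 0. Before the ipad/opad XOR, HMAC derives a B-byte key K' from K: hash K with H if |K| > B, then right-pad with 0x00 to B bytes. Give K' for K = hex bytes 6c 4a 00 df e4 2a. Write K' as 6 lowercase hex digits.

|K| = 6 > B = 3, so first hash the key.
H(K): even-index sum = 336 mod 256 = 80; odd-index sum = 339 mod 256 = 83 → 50 53.
Zero-pad H(K) = 50 53 to 3 bytes: K' = 50 53 00.

505300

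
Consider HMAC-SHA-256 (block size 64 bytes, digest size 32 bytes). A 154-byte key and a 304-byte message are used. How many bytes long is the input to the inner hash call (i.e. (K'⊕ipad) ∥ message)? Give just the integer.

368

Key is 154 > 64 bytes, so it is hashed to 32 bytes then zero-padded to 64: |K'| = 64.
Inner input = (K'⊕ipad) ∥ m → 64 + 304 = 368 bytes.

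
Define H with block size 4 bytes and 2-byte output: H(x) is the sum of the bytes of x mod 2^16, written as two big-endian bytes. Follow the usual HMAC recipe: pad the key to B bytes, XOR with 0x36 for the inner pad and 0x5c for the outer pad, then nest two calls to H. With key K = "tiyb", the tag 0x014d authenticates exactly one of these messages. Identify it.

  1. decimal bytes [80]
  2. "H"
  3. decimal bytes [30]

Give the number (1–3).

2

Key "tiyb" = 74 69 79 62 is exactly B = 4 bytes: K' = 74 69 79 62.
K' ⊕ ipad = 42 5f 4f 54; K' ⊕ opad = 28 35 25 3e.
m1: inner = H(42 5f 4f 54 50) = 01 94; tag = H(28 35 25 3e 01 94) = 0155
m2: inner = H(42 5f 4f 54 48) = 01 8c; tag = H(28 35 25 3e 01 8c) = 014d ← matches
m3: inner = H(42 5f 4f 54 1e) = 01 62; tag = H(28 35 25 3e 01 62) = 0123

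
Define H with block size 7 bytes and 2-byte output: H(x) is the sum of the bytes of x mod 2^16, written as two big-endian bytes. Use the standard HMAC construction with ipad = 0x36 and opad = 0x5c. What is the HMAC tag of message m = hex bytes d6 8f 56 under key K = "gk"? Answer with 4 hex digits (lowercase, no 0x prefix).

Key "gk" = 67 6b is 2 bytes ≤ B = 7; zero-pad to 7 bytes: K' = 67 6b 00 00 00 00 00.
K' ⊕ ipad = 51 5d 36 36 36 36 36.  K' ⊕ opad = 3b 37 5c 5c 5c 5c 5c.
Inner input = (K'⊕ipad) ∥ m = 51 5d 36 36 36 36 36 ∥ d6 8f 56.
Inner hash: sum = 81+93+54+54+54+54+54+214+143+86 = 887 → 03 77.
Outer input = (K'⊕opad) ∥ inner = 3b 37 5c 5c 5c 5c 5c ∥ 03 77.
Outer hash (tag): sum = 59+55+92+92+92+92+92+3+119 = 696 → 02 b8.

02b8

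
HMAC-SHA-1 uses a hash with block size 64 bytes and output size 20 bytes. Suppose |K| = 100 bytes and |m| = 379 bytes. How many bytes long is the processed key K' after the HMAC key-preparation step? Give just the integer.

Key is 100 > 64 bytes, so it is hashed to 20 bytes then zero-padded to 64: |K'| = 64.

64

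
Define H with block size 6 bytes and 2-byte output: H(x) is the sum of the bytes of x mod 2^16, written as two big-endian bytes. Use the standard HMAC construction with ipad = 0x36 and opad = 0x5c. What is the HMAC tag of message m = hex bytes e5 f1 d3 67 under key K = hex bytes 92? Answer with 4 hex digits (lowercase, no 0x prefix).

Key hex bytes 92 is 1 byte ≤ B = 6; zero-pad to 6 bytes: K' = 92 00 00 00 00 00.
K' ⊕ ipad = a4 36 36 36 36 36.  K' ⊕ opad = ce 5c 5c 5c 5c 5c.
Inner input = (K'⊕ipad) ∥ m = a4 36 36 36 36 36 ∥ e5 f1 d3 67.
Inner hash: sum = 164+54+54+54+54+54+229+241+211+103 = 1218 → 04 c2.
Outer input = (K'⊕opad) ∥ inner = ce 5c 5c 5c 5c 5c ∥ 04 c2.
Outer hash (tag): sum = 206+92+92+92+92+92+4+194 = 864 → 03 60.

0360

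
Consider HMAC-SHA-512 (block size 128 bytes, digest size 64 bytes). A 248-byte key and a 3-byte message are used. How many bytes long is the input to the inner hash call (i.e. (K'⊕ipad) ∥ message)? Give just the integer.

Key is 248 > 128 bytes, so it is hashed to 64 bytes then zero-padded to 128: |K'| = 128.
Inner input = (K'⊕ipad) ∥ m → 128 + 3 = 131 bytes.

131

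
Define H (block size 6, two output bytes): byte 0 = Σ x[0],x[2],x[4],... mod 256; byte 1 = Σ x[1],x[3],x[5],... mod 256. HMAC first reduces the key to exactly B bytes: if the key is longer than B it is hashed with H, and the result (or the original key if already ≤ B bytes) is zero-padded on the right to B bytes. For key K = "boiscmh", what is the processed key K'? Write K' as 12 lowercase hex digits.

|K| = 7 > B = 6, so first hash the key.
H(K): even-index sum = 406 mod 256 = 150; odd-index sum = 335 mod 256 = 79 → 96 4f.
Zero-pad H(K) = 96 4f to 6 bytes: K' = 96 4f 00 00 00 00.

964f00000000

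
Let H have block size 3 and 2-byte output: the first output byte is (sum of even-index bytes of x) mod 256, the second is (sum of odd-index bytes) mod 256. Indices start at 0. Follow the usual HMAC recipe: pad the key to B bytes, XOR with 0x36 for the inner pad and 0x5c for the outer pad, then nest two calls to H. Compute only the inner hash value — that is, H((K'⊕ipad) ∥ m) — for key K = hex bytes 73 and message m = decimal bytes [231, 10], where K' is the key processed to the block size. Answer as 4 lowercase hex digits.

Key hex bytes 73 is 1 byte ≤ B = 3; zero-pad to 3 bytes: K' = 73 00 00.
K' ⊕ ipad = 45 36 36.
Inner input = 45 36 36 ∥ e7 0a.
Inner hash: even-index sum = 133 mod 256 = 133; odd-index sum = 285 mod 256 = 29 → 85 1d.

851d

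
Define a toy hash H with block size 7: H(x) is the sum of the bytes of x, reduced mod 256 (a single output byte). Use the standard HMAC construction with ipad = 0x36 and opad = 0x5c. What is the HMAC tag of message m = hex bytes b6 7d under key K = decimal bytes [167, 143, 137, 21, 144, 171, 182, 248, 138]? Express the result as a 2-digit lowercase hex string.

Key decimal bytes [167, 143, 137, 21, 144, 171, 182, 248, 138] = a7 8f 89 15 90 ab b6 f8 8a is 9 bytes > B = 7, so hash it first: H(key) = 47, then zero-pad to 7 bytes: K' = 47 00 00 00 00 00 00.
K' ⊕ ipad = 71 36 36 36 36 36 36.  K' ⊕ opad = 1b 5c 5c 5c 5c 5c 5c.
Inner input = (K'⊕ipad) ∥ m = 71 36 36 36 36 36 36 ∥ b6 7d.
Inner hash: sum = 113+54+54+54+54+54+54+182+125 = 744; mod 256 = 232 → e8.
Outer input = (K'⊕opad) ∥ inner = 1b 5c 5c 5c 5c 5c 5c ∥ e8.
Outer hash (tag): sum = 27+92+92+92+92+92+92+232 = 811; mod 256 = 43 → 2b.

2b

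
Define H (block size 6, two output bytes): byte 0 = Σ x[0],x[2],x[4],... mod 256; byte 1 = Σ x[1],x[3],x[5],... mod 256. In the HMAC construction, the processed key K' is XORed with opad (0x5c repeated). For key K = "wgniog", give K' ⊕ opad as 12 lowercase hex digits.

2b3b3235333b

Key "wgniog" = 77 67 6e 69 6f 67 is exactly B = 6 bytes: K' = 77 67 6e 69 6f 67.
XOR each byte with 0x5c: 77⊕5c=2b, 67⊕5c=3b, 6e⊕5c=32, 69⊕5c=35, 6f⊕5c=33, 67⊕5c=3b.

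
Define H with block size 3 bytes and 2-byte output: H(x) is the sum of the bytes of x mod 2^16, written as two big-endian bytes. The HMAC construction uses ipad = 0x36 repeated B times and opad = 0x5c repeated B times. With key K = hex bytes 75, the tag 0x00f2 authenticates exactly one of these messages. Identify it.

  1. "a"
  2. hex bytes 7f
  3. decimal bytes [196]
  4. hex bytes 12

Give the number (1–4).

Key hex bytes 75 is 1 byte ≤ B = 3; zero-pad to 3 bytes: K' = 75 00 00.
K' ⊕ ipad = 43 36 36; K' ⊕ opad = 29 5c 5c.
m1: inner = H(43 36 36 61) = 01 10; tag = H(29 5c 5c 01 10) = 00f2 ← matches
m2: inner = H(43 36 36 7f) = 01 2e; tag = H(29 5c 5c 01 2e) = 0110
m3: inner = H(43 36 36 c4) = 01 73; tag = H(29 5c 5c 01 73) = 0155
m4: inner = H(43 36 36 12) = 00 c1; tag = H(29 5c 5c 00 c1) = 01a2

1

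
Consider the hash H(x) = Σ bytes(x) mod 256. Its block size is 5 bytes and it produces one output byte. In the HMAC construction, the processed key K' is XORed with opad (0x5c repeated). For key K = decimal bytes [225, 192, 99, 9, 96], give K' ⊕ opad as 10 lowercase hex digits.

Key decimal bytes [225, 192, 99, 9, 96] = e1 c0 63 09 60 is exactly B = 5 bytes: K' = e1 c0 63 09 60.
XOR each byte with 0x5c: e1⊕5c=bd, c0⊕5c=9c, 63⊕5c=3f, 09⊕5c=55, 60⊕5c=3c.

bd9c3f553c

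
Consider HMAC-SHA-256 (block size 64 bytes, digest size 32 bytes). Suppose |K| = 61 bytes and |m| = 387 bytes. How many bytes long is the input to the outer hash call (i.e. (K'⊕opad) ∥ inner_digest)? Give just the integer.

Key is 61 ≤ 64 bytes, zero-padded: |K'| = 64.
Outer input = (K'⊕opad) ∥ H(inner) → 64 + 32 = 96 bytes.

96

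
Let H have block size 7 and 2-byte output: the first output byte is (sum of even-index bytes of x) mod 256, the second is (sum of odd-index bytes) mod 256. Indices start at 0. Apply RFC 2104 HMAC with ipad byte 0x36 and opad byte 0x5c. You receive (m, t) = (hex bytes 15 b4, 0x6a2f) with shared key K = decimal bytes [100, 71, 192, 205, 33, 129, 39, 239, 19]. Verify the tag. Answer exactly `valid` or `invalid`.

valid

Key decimal bytes [100, 71, 192, 205, 33, 129, 39, 239, 19] = 64 47 c0 cd 21 81 27 ef 13 is 9 bytes > B = 7, so hash it first: H(key) = 7f 84, then zero-pad to 7 bytes: K' = 7f 84 00 00 00 00 00.
K' ⊕ ipad = 49 b2 36 36 36 36 36; K' ⊕ opad = 23 d8 5c 5c 5c 5c 5c.
Inner hash: even-index sum = 415 mod 256 = 159; odd-index sum = 307 mod 256 = 51 → 9f 33.
Outer hash (recomputed tag): even-index sum = 362 mod 256 = 106; odd-index sum = 559 mod 256 = 47 → 6a 2f.
Recomputed tag = 6a2f; claimed = 6a2f → match.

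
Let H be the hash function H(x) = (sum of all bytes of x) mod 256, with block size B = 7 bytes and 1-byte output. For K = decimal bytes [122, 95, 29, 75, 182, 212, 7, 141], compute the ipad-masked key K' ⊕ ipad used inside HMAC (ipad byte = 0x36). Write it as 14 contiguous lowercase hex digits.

69363636363636

Key decimal bytes [122, 95, 29, 75, 182, 212, 7, 141] = 7a 5f 1d 4b b6 d4 07 8d is 8 bytes > B = 7, so hash it first: H(key) = 5f, then zero-pad to 7 bytes: K' = 5f 00 00 00 00 00 00.
XOR each byte with 0x36: 5f⊕36=69, 00⊕36=36, 00⊕36=36, 00⊕36=36, 00⊕36=36, 00⊕36=36, 00⊕36=36.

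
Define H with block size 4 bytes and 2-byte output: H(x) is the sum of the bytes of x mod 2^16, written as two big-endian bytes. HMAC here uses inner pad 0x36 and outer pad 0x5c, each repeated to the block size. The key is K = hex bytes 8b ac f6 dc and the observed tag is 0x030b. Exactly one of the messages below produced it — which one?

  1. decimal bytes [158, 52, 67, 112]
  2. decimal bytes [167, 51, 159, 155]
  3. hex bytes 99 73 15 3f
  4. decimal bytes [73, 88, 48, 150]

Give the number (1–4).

Key hex bytes 8b ac f6 dc is exactly B = 4 bytes: K' = 8b ac f6 dc.
K' ⊕ ipad = bd 9a c0 ea; K' ⊕ opad = d7 f0 aa 80.
m1: inner = H(bd 9a c0 ea 9e 34 43 70) = 04 86; tag = H(d7 f0 aa 80 04 86) = 037b
m2: inner = H(bd 9a c0 ea a7 33 9f 9b) = 05 15; tag = H(d7 f0 aa 80 05 15) = 030b ← matches
m3: inner = H(bd 9a c0 ea 99 73 15 3f) = 04 61; tag = H(d7 f0 aa 80 04 61) = 0356
m4: inner = H(bd 9a c0 ea 49 58 30 96) = 04 68; tag = H(d7 f0 aa 80 04 68) = 035d

2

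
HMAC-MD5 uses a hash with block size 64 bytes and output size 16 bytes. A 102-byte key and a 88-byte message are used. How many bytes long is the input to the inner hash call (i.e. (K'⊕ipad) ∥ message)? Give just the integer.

Key is 102 > 64 bytes, so it is hashed to 16 bytes then zero-padded to 64: |K'| = 64.
Inner input = (K'⊕ipad) ∥ m → 64 + 88 = 152 bytes.

152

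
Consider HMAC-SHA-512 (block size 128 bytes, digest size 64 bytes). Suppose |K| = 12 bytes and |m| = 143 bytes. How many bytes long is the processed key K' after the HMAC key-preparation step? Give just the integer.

Key is 12 ≤ 128 bytes, zero-padded: |K'| = 128.

128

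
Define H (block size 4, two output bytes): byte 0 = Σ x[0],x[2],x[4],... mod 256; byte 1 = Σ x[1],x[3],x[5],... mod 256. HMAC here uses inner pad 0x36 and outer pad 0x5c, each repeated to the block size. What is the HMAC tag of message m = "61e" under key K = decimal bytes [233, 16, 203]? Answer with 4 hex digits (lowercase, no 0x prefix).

Key decimal bytes [233, 16, 203] = e9 10 cb is 3 bytes ≤ B = 4; zero-pad to 4 bytes: K' = e9 10 cb 00.
K' ⊕ ipad = df 26 fd 36.  K' ⊕ opad = b5 4c 97 5c.
Inner input = (K'⊕ipad) ∥ m = df 26 fd 36 ∥ 36 31 65.
Inner hash: even-index sum = 631 mod 256 = 119; odd-index sum = 141 mod 256 = 141 → 77 8d.
Outer input = (K'⊕opad) ∥ inner = b5 4c 97 5c ∥ 77 8d.
Outer hash (tag): even-index sum = 451 mod 256 = 195; odd-index sum = 309 mod 256 = 53 → c3 35.

c335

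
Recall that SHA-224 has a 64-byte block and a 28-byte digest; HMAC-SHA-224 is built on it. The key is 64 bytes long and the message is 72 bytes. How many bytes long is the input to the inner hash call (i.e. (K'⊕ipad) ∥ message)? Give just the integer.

136

Key is 64 ≤ 64 bytes, zero-padded: |K'| = 64.
Inner input = (K'⊕ipad) ∥ m → 64 + 72 = 136 bytes.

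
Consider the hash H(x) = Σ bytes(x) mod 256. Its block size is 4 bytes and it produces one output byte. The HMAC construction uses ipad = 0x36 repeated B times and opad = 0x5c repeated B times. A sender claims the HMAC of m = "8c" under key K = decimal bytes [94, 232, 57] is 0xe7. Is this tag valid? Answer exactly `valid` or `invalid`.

Key decimal bytes [94, 232, 57] = 5e e8 39 is 3 bytes ≤ B = 4; zero-pad to 4 bytes: K' = 5e e8 39 00.
K' ⊕ ipad = 68 de 0f 36; K' ⊕ opad = 02 b4 65 5c.
Inner hash: sum = 104+222+15+54+56+99 = 550; mod 256 = 38 → 26.
Outer hash (recomputed tag): sum = 2+180+101+92+38 = 413; mod 256 = 157 → 9d.
Recomputed tag = 9d; claimed = e7 → mismatch.

invalid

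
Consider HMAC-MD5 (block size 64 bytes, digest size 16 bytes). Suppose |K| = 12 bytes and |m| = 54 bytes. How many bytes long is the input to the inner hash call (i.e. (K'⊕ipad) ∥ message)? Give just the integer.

118

Key is 12 ≤ 64 bytes, zero-padded: |K'| = 64.
Inner input = (K'⊕ipad) ∥ m → 64 + 54 = 118 bytes.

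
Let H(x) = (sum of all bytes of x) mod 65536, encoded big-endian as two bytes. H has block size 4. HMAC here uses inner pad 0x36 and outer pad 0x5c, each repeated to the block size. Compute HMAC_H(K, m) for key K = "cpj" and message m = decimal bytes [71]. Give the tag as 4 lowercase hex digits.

0172

Key "cpj" = 63 70 6a is 3 bytes ≤ B = 4; zero-pad to 4 bytes: K' = 63 70 6a 00.
K' ⊕ ipad = 55 46 5c 36.  K' ⊕ opad = 3f 2c 36 5c.
Inner input = (K'⊕ipad) ∥ m = 55 46 5c 36 ∥ 47.
Inner hash: sum = 85+70+92+54+71 = 372 → 01 74.
Outer input = (K'⊕opad) ∥ inner = 3f 2c 36 5c ∥ 01 74.
Outer hash (tag): sum = 63+44+54+92+1+116 = 370 → 01 72.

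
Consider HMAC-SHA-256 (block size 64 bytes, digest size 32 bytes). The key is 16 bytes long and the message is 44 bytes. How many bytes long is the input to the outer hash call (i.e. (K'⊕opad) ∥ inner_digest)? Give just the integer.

Key is 16 ≤ 64 bytes, zero-padded: |K'| = 64.
Outer input = (K'⊕opad) ∥ H(inner) → 64 + 32 = 96 bytes.

96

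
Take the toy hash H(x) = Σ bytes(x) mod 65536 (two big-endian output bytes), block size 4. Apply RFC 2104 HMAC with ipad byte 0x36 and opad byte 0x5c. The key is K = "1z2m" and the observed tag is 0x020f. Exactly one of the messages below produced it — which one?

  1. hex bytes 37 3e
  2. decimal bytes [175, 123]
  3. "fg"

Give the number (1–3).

2

Key "1z2m" = 31 7a 32 6d is exactly B = 4 bytes: K' = 31 7a 32 6d.
K' ⊕ ipad = 07 4c 04 5b; K' ⊕ opad = 6d 26 6e 31.
m1: inner = H(07 4c 04 5b 37 3e) = 01 27; tag = H(6d 26 6e 31 01 27) = 015a
m2: inner = H(07 4c 04 5b af 7b) = 01 dc; tag = H(6d 26 6e 31 01 dc) = 020f ← matches
m3: inner = H(07 4c 04 5b 66 67) = 01 7f; tag = H(6d 26 6e 31 01 7f) = 01b2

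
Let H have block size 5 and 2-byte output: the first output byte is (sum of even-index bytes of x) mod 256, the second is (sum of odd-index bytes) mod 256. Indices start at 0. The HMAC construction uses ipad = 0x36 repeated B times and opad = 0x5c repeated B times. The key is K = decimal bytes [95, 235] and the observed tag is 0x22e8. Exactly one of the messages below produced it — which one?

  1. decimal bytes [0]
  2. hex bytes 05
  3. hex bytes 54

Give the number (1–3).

3

Key decimal bytes [95, 235] = 5f eb is 2 bytes ≤ B = 5; zero-pad to 5 bytes: K' = 5f eb 00 00 00.
K' ⊕ ipad = 69 dd 36 36 36; K' ⊕ opad = 03 b7 5c 5c 5c.
m1: inner = H(69 dd 36 36 36 00) = d5 13; tag = H(03 b7 5c 5c 5c d5 13) = cee8
m2: inner = H(69 dd 36 36 36 05) = d5 18; tag = H(03 b7 5c 5c 5c d5 18) = d3e8
m3: inner = H(69 dd 36 36 36 54) = d5 67; tag = H(03 b7 5c 5c 5c d5 67) = 22e8 ← matches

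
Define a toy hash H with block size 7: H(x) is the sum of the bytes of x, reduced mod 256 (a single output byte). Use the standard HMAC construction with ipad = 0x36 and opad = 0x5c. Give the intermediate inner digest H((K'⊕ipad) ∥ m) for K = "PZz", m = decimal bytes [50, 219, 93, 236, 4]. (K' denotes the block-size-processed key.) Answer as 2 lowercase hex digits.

Key "PZz" = 50 5a 7a is 3 bytes ≤ B = 7; zero-pad to 7 bytes: K' = 50 5a 7a 00 00 00 00.
K' ⊕ ipad = 66 6c 4c 36 36 36 36.
Inner input = 66 6c 4c 36 36 36 36 ∥ 32 db 5d ec 04.
Inner hash: sum = 102+108+76+54+54+54+54+50+219+93+236+4 = 1104; mod 256 = 80 → 50.

50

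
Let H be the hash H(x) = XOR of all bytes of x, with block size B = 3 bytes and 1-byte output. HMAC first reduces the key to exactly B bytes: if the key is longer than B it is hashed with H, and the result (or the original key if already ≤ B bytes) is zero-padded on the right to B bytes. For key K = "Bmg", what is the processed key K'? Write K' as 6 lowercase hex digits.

Key "Bmg" = 42 6d 67 is exactly B = 3 bytes: K' = 42 6d 67.

426d67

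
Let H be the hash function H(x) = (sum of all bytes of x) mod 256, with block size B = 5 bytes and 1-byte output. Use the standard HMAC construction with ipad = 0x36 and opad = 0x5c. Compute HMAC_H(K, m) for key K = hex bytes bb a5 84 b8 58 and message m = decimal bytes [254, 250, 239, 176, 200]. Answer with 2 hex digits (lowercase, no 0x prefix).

cd

Key hex bytes bb a5 84 b8 58 is exactly B = 5 bytes: K' = bb a5 84 b8 58.
K' ⊕ ipad = 8d 93 b2 8e 6e.  K' ⊕ opad = e7 f9 d8 e4 04.
Inner input = (K'⊕ipad) ∥ m = 8d 93 b2 8e 6e ∥ fe fa ef b0 c8.
Inner hash: sum = 141+147+178+142+110+254+250+239+176+200 = 1837; mod 256 = 45 → 2d.
Outer input = (K'⊕opad) ∥ inner = e7 f9 d8 e4 04 ∥ 2d.
Outer hash (tag): sum = 231+249+216+228+4+45 = 973; mod 256 = 205 → cd.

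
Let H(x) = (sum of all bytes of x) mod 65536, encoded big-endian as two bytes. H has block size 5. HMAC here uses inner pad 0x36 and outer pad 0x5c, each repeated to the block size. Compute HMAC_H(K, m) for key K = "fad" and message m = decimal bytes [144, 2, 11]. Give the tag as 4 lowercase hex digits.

016b

Key "fad" = 66 61 64 is 3 bytes ≤ B = 5; zero-pad to 5 bytes: K' = 66 61 64 00 00.
K' ⊕ ipad = 50 57 52 36 36.  K' ⊕ opad = 3a 3d 38 5c 5c.
Inner input = (K'⊕ipad) ∥ m = 50 57 52 36 36 ∥ 90 02 0b.
Inner hash: sum = 80+87+82+54+54+144+2+11 = 514 → 02 02.
Outer input = (K'⊕opad) ∥ inner = 3a 3d 38 5c 5c ∥ 02 02.
Outer hash (tag): sum = 58+61+56+92+92+2+2 = 363 → 01 6b.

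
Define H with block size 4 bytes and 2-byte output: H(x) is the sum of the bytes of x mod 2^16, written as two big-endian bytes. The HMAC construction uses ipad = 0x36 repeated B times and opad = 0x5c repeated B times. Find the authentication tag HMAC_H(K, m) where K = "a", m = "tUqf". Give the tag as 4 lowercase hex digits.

Key "a" = 61 is 1 byte ≤ B = 4; zero-pad to 4 bytes: K' = 61 00 00 00.
K' ⊕ ipad = 57 36 36 36.  K' ⊕ opad = 3d 5c 5c 5c.
Inner input = (K'⊕ipad) ∥ m = 57 36 36 36 ∥ 74 55 71 66.
Inner hash: sum = 87+54+54+54+116+85+113+102 = 665 → 02 99.
Outer input = (K'⊕opad) ∥ inner = 3d 5c 5c 5c ∥ 02 99.
Outer hash (tag): sum = 61+92+92+92+2+153 = 492 → 01 ec.

01ec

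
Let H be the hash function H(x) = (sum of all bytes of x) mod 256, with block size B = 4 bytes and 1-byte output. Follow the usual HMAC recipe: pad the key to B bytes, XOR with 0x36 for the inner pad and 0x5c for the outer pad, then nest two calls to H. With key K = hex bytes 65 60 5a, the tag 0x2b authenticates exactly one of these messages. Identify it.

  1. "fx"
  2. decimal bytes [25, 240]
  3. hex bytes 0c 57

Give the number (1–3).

2

Key hex bytes 65 60 5a is 3 bytes ≤ B = 4; zero-pad to 4 bytes: K' = 65 60 5a 00.
K' ⊕ ipad = 53 56 6c 36; K' ⊕ opad = 39 3c 06 5c.
m1: inner = H(53 56 6c 36 66 78) = 29; tag = H(39 3c 06 5c 29) = 00
m2: inner = H(53 56 6c 36 19 f0) = 54; tag = H(39 3c 06 5c 54) = 2b ← matches
m3: inner = H(53 56 6c 36 0c 57) = ae; tag = H(39 3c 06 5c ae) = 85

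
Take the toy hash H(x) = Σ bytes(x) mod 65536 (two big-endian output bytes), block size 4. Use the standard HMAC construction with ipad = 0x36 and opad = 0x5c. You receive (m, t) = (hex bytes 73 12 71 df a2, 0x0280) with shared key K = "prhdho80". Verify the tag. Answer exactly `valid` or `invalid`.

invalid

Key "prhdho80" = 70 72 68 64 68 6f 38 30 is 8 bytes > B = 4, so hash it first: H(key) = 02 ed, then zero-pad to 4 bytes: K' = 02 ed 00 00.
K' ⊕ ipad = 34 db 36 36; K' ⊕ opad = 5e b1 5c 5c.
Inner hash: sum = 52+219+54+54+115+18+113+223+162 = 1010 → 03 f2.
Outer hash (recomputed tag): sum = 94+177+92+92+3+242 = 700 → 02 bc.
Recomputed tag = 02bc; claimed = 0280 → mismatch.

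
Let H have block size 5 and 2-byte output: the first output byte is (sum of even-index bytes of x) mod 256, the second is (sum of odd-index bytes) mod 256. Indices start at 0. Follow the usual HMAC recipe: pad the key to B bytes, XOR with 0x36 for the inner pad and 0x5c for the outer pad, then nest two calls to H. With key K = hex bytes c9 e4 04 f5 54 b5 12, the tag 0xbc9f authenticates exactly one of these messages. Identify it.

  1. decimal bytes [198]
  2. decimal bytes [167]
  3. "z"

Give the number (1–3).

2

Key hex bytes c9 e4 04 f5 54 b5 12 is 7 bytes > B = 5, so hash it first: H(key) = 33 8e, then zero-pad to 5 bytes: K' = 33 8e 00 00 00.
K' ⊕ ipad = 05 b8 36 36 36; K' ⊕ opad = 6f d2 5c 5c 5c.
m1: inner = H(05 b8 36 36 36 c6) = 71 b4; tag = H(6f d2 5c 5c 5c 71 b4) = db9f
m2: inner = H(05 b8 36 36 36 a7) = 71 95; tag = H(6f d2 5c 5c 5c 71 95) = bc9f ← matches
m3: inner = H(05 b8 36 36 36 7a) = 71 68; tag = H(6f d2 5c 5c 5c 71 68) = 8f9f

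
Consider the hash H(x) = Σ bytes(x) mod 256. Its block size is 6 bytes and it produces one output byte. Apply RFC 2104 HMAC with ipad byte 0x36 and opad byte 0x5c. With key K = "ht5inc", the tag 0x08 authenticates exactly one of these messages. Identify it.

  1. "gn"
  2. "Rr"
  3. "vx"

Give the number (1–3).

3

Key "ht5inc" = 68 74 35 69 6e 63 is exactly B = 6 bytes: K' = 68 74 35 69 6e 63.
K' ⊕ ipad = 5e 42 03 5f 58 55; K' ⊕ opad = 34 28 69 35 32 3f.
m1: inner = H(5e 42 03 5f 58 55 67 6e) = 84; tag = H(34 28 69 35 32 3f 84) = ef
m2: inner = H(5e 42 03 5f 58 55 52 72) = 73; tag = H(34 28 69 35 32 3f 73) = de
m3: inner = H(5e 42 03 5f 58 55 76 78) = 9d; tag = H(34 28 69 35 32 3f 9d) = 08 ← matches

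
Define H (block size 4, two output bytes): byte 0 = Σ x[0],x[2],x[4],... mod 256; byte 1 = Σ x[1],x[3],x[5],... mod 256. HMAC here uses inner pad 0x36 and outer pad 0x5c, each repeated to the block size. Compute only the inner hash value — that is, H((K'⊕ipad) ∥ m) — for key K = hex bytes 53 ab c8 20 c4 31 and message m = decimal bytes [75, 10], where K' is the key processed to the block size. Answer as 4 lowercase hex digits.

6a0a

Key hex bytes 53 ab c8 20 c4 31 is 6 bytes > B = 4, so hash it first: H(key) = df fc, then zero-pad to 4 bytes: K' = df fc 00 00.
K' ⊕ ipad = e9 ca 36 36.
Inner input = e9 ca 36 36 ∥ 4b 0a.
Inner hash: even-index sum = 362 mod 256 = 106; odd-index sum = 266 mod 256 = 10 → 6a 0a.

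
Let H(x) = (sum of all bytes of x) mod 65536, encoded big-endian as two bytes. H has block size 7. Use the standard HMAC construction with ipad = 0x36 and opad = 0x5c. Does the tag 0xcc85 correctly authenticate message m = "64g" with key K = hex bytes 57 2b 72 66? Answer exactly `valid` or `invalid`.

invalid

Key hex bytes 57 2b 72 66 is 4 bytes ≤ B = 7; zero-pad to 7 bytes: K' = 57 2b 72 66 00 00 00.
K' ⊕ ipad = 61 1d 44 50 36 36 36; K' ⊕ opad = 0b 77 2e 3a 5c 5c 5c.
Inner hash: sum = 97+29+68+80+54+54+54+54+52+103 = 645 → 02 85.
Outer hash (recomputed tag): sum = 11+119+46+58+92+92+92+2+133 = 645 → 02 85.
Recomputed tag = 0285; claimed = cc85 → mismatch.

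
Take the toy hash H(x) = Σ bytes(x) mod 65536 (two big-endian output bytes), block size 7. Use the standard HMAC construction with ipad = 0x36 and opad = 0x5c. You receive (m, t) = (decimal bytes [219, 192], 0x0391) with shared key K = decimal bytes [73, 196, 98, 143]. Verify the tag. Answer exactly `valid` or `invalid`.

valid

Key decimal bytes [73, 196, 98, 143] = 49 c4 62 8f is 4 bytes ≤ B = 7; zero-pad to 7 bytes: K' = 49 c4 62 8f 00 00 00.
K' ⊕ ipad = 7f f2 54 b9 36 36 36; K' ⊕ opad = 15 98 3e d3 5c 5c 5c.
Inner hash: sum = 127+242+84+185+54+54+54+219+192 = 1211 → 04 bb.
Outer hash (recomputed tag): sum = 21+152+62+211+92+92+92+4+187 = 913 → 03 91.
Recomputed tag = 0391; claimed = 0391 → match.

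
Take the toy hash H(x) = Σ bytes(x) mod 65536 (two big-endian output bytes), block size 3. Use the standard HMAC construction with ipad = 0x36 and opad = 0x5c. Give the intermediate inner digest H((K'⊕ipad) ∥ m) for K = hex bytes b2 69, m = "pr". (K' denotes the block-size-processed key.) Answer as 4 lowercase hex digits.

01fb

Key hex bytes b2 69 is 2 bytes ≤ B = 3; zero-pad to 3 bytes: K' = b2 69 00.
K' ⊕ ipad = 84 5f 36.
Inner input = 84 5f 36 ∥ 70 72.
Inner hash: sum = 132+95+54+112+114 = 507 → 01 fb.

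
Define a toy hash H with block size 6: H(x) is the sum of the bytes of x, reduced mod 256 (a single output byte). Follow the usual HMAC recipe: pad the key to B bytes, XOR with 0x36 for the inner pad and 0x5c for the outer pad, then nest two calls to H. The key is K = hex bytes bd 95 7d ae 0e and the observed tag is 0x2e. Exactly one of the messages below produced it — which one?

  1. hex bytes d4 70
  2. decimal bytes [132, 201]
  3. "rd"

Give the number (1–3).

Key hex bytes bd 95 7d ae 0e is 5 bytes ≤ B = 6; zero-pad to 6 bytes: K' = bd 95 7d ae 0e 00.
K' ⊕ ipad = 8b a3 4b 98 38 36; K' ⊕ opad = e1 c9 21 f2 52 5c.
m1: inner = H(8b a3 4b 98 38 36 d4 70) = c3; tag = H(e1 c9 21 f2 52 5c c3) = 2e ← matches
m2: inner = H(8b a3 4b 98 38 36 84 c9) = cc; tag = H(e1 c9 21 f2 52 5c cc) = 37
m3: inner = H(8b a3 4b 98 38 36 72 64) = 55; tag = H(e1 c9 21 f2 52 5c 55) = c0

1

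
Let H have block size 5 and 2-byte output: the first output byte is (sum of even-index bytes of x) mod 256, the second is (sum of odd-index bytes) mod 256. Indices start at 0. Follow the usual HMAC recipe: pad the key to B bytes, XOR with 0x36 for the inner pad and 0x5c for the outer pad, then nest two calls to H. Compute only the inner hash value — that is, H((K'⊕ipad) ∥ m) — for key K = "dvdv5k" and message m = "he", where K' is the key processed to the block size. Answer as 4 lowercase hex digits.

9cff

Key "dvdv5k" = 64 76 64 76 35 6b is 6 bytes > B = 5, so hash it first: H(key) = fd 57, then zero-pad to 5 bytes: K' = fd 57 00 00 00.
K' ⊕ ipad = cb 61 36 36 36.
Inner input = cb 61 36 36 36 ∥ 68 65.
Inner hash: even-index sum = 412 mod 256 = 156; odd-index sum = 255 mod 256 = 255 → 9c ff.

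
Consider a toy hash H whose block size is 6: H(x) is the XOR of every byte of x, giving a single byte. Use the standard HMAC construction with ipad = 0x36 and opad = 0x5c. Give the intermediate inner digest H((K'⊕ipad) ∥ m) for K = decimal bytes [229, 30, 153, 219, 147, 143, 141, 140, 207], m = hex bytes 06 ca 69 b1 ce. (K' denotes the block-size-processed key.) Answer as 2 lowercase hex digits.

Key decimal bytes [229, 30, 153, 219, 147, 143, 141, 140, 207] = e5 1e 99 db 93 8f 8d 8c cf is 9 bytes > B = 6, so hash it first: H(key) = 6b, then zero-pad to 6 bytes: K' = 6b 00 00 00 00 00.
K' ⊕ ipad = 5d 36 36 36 36 36.
Inner input = 5d 36 36 36 36 36 ∥ 06 ca 69 b1 ce.
Inner hash: XOR 5d⊕36⊕36⊕36⊕36⊕36⊕06⊕ca⊕69⊕b1⊕ce = b1.

b1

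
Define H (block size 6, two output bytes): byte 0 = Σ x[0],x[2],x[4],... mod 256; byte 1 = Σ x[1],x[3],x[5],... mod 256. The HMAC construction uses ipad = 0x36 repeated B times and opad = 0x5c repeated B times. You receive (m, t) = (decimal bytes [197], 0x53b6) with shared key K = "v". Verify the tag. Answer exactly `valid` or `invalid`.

Key "v" = 76 is 1 byte ≤ B = 6; zero-pad to 6 bytes: K' = 76 00 00 00 00 00.
K' ⊕ ipad = 40 36 36 36 36 36; K' ⊕ opad = 2a 5c 5c 5c 5c 5c.
Inner hash: even-index sum = 369 mod 256 = 113; odd-index sum = 162 mod 256 = 162 → 71 a2.
Outer hash (recomputed tag): even-index sum = 339 mod 256 = 83; odd-index sum = 438 mod 256 = 182 → 53 b6.
Recomputed tag = 53b6; claimed = 53b6 → match.

valid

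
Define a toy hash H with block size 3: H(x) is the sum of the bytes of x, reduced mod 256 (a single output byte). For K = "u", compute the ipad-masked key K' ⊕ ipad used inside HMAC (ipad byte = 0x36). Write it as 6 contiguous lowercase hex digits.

433636

Key "u" = 75 is 1 byte ≤ B = 3; zero-pad to 3 bytes: K' = 75 00 00.
XOR each byte with 0x36: 75⊕36=43, 00⊕36=36, 00⊕36=36.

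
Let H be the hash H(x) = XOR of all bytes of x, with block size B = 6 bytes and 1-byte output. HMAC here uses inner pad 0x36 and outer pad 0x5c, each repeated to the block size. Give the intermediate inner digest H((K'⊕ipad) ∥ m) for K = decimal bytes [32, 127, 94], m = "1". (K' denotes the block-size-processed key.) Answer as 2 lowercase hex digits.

Key decimal bytes [32, 127, 94] = 20 7f 5e is 3 bytes ≤ B = 6; zero-pad to 6 bytes: K' = 20 7f 5e 00 00 00.
K' ⊕ ipad = 16 49 68 36 36 36.
Inner input = 16 49 68 36 36 36 ∥ 31.
Inner hash: XOR 16⊕49⊕68⊕36⊕36⊕36⊕31 = 30.

30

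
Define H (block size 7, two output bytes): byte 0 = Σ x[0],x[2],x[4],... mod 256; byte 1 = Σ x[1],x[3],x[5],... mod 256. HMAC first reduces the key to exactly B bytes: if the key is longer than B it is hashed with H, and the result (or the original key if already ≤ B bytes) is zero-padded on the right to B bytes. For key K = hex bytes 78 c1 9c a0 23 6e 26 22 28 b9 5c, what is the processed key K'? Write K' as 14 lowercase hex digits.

|K| = 11 > B = 7, so first hash the key.
H(K): even-index sum = 481 mod 256 = 225; odd-index sum = 682 mod 256 = 170 → e1 aa.
Zero-pad H(K) = e1 aa to 7 bytes: K' = e1 aa 00 00 00 00 00.

e1aa0000000000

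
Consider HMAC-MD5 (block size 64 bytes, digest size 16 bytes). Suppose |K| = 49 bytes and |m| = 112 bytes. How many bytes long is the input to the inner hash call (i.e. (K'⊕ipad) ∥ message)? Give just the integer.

176

Key is 49 ≤ 64 bytes, zero-padded: |K'| = 64.
Inner input = (K'⊕ipad) ∥ m → 64 + 112 = 176 bytes.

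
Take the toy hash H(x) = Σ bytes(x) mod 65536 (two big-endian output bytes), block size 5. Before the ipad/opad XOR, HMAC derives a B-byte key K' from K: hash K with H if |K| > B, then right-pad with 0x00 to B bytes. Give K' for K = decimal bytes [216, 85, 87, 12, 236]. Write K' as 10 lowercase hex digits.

Key decimal bytes [216, 85, 87, 12, 236] = d8 55 57 0c ec is exactly B = 5 bytes: K' = d8 55 57 0c ec.

d855570cec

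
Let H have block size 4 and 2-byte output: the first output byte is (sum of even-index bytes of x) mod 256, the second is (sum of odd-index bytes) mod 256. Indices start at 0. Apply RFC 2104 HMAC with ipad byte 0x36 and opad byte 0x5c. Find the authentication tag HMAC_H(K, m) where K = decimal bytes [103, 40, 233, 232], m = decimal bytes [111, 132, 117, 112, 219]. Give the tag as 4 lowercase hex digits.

Key decimal bytes [103, 40, 233, 232] = 67 28 e9 e8 is exactly B = 4 bytes: K' = 67 28 e9 e8.
K' ⊕ ipad = 51 1e df de.  K' ⊕ opad = 3b 74 b5 b4.
Inner input = (K'⊕ipad) ∥ m = 51 1e df de ∥ 6f 84 75 70 db.
Inner hash: even-index sum = 751 mod 256 = 239; odd-index sum = 496 mod 256 = 240 → ef f0.
Outer input = (K'⊕opad) ∥ inner = 3b 74 b5 b4 ∥ ef f0.
Outer hash (tag): even-index sum = 479 mod 256 = 223; odd-index sum = 536 mod 256 = 24 → df 18.

df18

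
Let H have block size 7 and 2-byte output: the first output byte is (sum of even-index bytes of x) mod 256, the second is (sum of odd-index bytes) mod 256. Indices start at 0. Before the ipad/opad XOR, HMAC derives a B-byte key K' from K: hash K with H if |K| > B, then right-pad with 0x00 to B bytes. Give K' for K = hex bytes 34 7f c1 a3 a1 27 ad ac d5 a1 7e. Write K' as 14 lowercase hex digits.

|K| = 11 > B = 7, so first hash the key.
H(K): even-index sum = 918 mod 256 = 150; odd-index sum = 662 mod 256 = 150 → 96 96.
Zero-pad H(K) = 96 96 to 7 bytes: K' = 96 96 00 00 00 00 00.

96960000000000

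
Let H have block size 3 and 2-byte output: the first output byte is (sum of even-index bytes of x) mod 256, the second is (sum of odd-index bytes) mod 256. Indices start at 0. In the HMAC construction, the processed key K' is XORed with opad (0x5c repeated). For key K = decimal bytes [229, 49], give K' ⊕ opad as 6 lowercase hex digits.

b96d5c

Key decimal bytes [229, 49] = e5 31 is 2 bytes ≤ B = 3; zero-pad to 3 bytes: K' = e5 31 00.
XOR each byte with 0x5c: e5⊕5c=b9, 31⊕5c=6d, 00⊕5c=5c.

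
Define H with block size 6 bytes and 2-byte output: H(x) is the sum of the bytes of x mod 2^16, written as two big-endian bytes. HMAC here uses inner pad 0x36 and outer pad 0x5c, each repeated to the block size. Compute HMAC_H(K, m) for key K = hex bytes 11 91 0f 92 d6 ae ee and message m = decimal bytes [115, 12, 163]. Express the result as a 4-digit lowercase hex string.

036c

Key hex bytes 11 91 0f 92 d6 ae ee is 7 bytes > B = 6, so hash it first: H(key) = 03 b5, then zero-pad to 6 bytes: K' = 03 b5 00 00 00 00.
K' ⊕ ipad = 35 83 36 36 36 36.  K' ⊕ opad = 5f e9 5c 5c 5c 5c.
Inner input = (K'⊕ipad) ∥ m = 35 83 36 36 36 36 ∥ 73 0c a3.
Inner hash: sum = 53+131+54+54+54+54+115+12+163 = 690 → 02 b2.
Outer input = (K'⊕opad) ∥ inner = 5f e9 5c 5c 5c 5c ∥ 02 b2.
Outer hash (tag): sum = 95+233+92+92+92+92+2+178 = 876 → 03 6c.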